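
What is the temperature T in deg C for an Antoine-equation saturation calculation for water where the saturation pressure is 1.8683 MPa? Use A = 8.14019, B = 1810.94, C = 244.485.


T = B / (A - log10(P_sat * 760 / 0.101325)) - C
T = 1810.94 / (8.14019 - log10(1.8683 * 760 / 0.101325)) - 244.485
T = 208.97 deg C


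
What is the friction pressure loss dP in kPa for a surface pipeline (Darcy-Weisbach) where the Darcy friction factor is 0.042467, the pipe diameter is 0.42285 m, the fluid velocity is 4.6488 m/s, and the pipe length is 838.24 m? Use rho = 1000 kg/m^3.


dP = f * (L/D) * (rho*vel^2/2) / 1000
dP = 0.042467 * (838.24/0.42285) * (1000*4.6488^2/2) / 1000
dP = 909.67 kPa


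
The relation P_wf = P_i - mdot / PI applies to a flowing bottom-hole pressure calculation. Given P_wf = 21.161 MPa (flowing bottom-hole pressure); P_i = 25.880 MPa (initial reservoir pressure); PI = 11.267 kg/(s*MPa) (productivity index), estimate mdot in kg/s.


mdot = (P_i - P_wf) * PI
mdot = (25.880 - 21.161) * 11.267
mdot = 53.169 kg/s


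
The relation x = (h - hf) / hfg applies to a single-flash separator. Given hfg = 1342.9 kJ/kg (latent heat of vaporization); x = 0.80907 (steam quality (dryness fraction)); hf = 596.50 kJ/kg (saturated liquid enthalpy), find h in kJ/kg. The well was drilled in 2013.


h = hf + x * hfg
h = 596.50 + 0.80907 * 1342.9
h = 1683.0 kJ/kg


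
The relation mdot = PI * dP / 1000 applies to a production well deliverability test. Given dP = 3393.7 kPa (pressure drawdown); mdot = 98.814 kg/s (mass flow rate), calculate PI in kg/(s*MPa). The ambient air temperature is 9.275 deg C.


PI = mdot * 1000 / dP
PI = 98.814 * 1000 / 3393.7
PI = 29.117 kg/(s*MPa)


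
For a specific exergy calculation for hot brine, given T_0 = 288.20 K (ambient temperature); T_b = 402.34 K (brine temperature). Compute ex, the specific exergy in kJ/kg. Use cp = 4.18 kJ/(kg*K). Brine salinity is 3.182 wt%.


ex = cp * ((T_b - T_0) - T_0 * ln(T_b/T_0))
ex = 4.18 * ((402.34 - 288.20) - 288.20 * ln(402.34/288.20))
ex = 75.174 kJ/kg


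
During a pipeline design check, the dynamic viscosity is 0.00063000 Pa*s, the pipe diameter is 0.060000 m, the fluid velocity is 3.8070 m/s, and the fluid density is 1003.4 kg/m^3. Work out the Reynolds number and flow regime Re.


Step 1: Re = rho*vel*D/mu = 1003.4*3.807*0.06/0.00063 = 3.6380e+05
Step 2: Re = 3.6380e+05 > 4000, so flow is turbulent.
Re = 3.6380e+05 (turbulent)


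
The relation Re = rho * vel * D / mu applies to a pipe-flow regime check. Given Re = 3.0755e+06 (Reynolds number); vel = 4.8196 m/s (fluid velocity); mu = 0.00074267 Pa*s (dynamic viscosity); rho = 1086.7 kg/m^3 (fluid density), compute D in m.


D = Re * mu / (rho * vel)
D = 3.0755e+06 * 0.00074267 / (1086.7 * 4.8196)
D = 0.43610 m


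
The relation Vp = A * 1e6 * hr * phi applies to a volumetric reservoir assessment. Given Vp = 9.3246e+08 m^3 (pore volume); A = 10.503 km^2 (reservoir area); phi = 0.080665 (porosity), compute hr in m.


hr = Vp / (A * 1e6 * phi)
hr = 9.3246e+08 / (10.503 * 1e6 * 0.080665)
hr = 1100.6 m


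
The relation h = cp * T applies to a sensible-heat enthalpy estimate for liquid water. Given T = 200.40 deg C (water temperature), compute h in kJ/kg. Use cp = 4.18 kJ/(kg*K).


h = cp * T
h = 4.18 * 200.40
h = 837.67 kJ/kg


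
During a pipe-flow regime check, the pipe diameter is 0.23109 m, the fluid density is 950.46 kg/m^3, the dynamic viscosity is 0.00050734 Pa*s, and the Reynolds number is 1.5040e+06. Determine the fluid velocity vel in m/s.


vel = Re * mu / (rho * D)
vel = 1.5040e+06 * 0.00050734 / (950.46 * 0.23109)
vel = 3.4740 m/s


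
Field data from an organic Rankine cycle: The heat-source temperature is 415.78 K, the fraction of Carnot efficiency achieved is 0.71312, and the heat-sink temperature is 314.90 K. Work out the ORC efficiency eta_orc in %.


eta_orc = (1 - Tc/Th) * f * 100
eta_orc = (1 - 314.90/415.78) * 0.71312 * 100
eta_orc = 17.302 %


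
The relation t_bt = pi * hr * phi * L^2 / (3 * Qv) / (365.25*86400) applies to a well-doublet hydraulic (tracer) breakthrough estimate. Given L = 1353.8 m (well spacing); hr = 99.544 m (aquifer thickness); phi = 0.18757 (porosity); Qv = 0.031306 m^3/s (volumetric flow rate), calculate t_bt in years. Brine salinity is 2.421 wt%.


t_bt = pi * hr * phi * L^2 / (3 * Qv) / (365.25*86400)
t_bt = pi * 99.544 * 0.18757 * 1353.8^2 / (3 * 0.031306) / (365.25*86400)
t_bt = 36.273 years


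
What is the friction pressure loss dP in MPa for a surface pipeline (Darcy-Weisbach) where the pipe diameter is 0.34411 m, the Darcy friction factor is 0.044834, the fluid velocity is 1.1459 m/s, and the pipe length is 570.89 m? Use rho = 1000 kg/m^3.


dP = f * (L/D) * (rho*vel^2/2) / 1000
dP = 0.044834 * (570.89/0.34411) * (1000*1.1459^2/2) / 1000
dP = 48.83442 kPa
Convert: 48.83442 kPa * 0.001 = 0.048834 MPa
dP = 0.048834 MPa


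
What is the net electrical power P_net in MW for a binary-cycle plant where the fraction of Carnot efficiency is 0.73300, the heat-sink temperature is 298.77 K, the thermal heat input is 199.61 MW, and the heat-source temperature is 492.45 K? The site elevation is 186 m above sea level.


Step 1: eta = (1 - Tc/Th)*f = (1 - 298.77/492.45)*0.733 = 0.2882880
Step 2: P_net = eta * Q_in = 0.2882880 * 199.61 = 57.545 MW
P_net = 57.545 MW


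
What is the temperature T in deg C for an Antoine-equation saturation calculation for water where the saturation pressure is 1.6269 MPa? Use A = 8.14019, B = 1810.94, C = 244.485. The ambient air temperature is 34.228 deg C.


T = B / (A - log10(P_sat * 760 / 0.101325)) - C
T = 1810.94 / (8.14019 - log10(1.6269 * 760 / 0.101325)) - 244.485
T = 202.25 deg C


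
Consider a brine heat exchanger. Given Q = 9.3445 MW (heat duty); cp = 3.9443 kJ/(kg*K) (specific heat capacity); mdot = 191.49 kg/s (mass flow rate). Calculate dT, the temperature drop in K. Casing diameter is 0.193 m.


dT = Q * 1000 / (mdot * cp)
dT = 9.3445 * 1000 / (191.49 * 3.9443)
dT = 12.372 K


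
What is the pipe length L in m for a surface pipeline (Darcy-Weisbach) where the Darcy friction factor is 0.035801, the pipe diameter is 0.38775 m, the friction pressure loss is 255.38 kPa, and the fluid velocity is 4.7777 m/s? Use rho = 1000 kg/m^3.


L = dP*1000*D / (f*rho*vel^2/2)
L = 255.38*1000*0.38775 / (0.035801*1000*4.7777^2/2)
L = 242.35 m


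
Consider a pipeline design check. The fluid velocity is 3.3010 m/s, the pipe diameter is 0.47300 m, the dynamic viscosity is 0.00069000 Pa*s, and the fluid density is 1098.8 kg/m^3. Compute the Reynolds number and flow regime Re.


Step 1: Re = rho*vel*D/mu = 1098.8*3.301*0.473/0.00069 = 2.4864e+06
Step 2: Re = 2.4864e+06 > 4000, so flow is turbulent.
Re = 2.4864e+06 (turbulent)


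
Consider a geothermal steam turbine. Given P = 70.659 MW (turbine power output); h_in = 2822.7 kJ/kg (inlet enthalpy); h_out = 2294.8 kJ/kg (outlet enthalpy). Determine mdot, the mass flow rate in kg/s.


mdot = P * 1000 / (h_in - h_out)
mdot = 70.659 * 1000 / (2822.7 - 2294.8)
mdot = 133.85 kg/s


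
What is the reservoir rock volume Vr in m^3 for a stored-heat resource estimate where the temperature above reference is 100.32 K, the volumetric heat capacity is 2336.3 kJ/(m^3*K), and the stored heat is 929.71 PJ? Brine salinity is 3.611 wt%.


Vr = Q_s * 1e12 / (rhoc * dT)
Vr = 929.71 * 1e12 / (2336.3 * 100.32)
Vr = 3.9667e+09 m^3


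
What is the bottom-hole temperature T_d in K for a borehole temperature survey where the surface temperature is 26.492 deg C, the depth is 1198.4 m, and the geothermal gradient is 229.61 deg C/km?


T_d = T_surf + grad * d / 1000
T_d = 26.492 + 229.61 * 1198.4 / 1000
T_d = 301.6566 deg C
Convert to K: 301.6566 + 273.15 = 574.81 K
T_d = 574.81 K


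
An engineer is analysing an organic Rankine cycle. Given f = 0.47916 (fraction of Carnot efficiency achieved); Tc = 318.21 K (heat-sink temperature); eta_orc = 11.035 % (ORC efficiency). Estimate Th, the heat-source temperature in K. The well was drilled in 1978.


Th = Tc / (1 - (eta_orc/100)/f)
Th = 318.21 / (1 - (11.035/100)/0.47916)
Th = 413.42 K


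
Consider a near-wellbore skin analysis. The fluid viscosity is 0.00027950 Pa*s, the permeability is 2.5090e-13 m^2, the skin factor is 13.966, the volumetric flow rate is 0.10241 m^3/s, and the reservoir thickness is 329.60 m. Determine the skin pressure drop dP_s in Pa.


dP_s = S * q * mu / (2*pi*k*hr) / 1000
dP_s = 13.966 * 0.10241 * 0.00027950 / (2*pi*2.5090e-13*329.60) / 1000
dP_s = 769.3580 kPa
Convert: 769.3580 kPa * 1000.0 = 7.6936e+05 Pa
dP_s = 7.6936e+05 Pa


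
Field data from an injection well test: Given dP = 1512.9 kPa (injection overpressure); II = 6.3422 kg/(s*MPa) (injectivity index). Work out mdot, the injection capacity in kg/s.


mdot = II * dP / 1000
mdot = 6.3422 * 1512.9 / 1000
mdot = 9.5951 kg/s


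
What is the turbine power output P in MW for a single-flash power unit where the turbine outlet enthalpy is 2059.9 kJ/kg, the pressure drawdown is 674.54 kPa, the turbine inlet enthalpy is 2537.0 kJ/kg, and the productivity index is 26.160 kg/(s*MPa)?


Step 1: mdot = PI * dP / 1000 = 26.16 * 674.54 / 1000 = 17.64597 kg/s
Step 2: P = mdot*(h_in - h_out)/1000 = 17.64597*(2537.0 - 2059.9)/1000 = 8.4189 MW
P = 8.4189 MW


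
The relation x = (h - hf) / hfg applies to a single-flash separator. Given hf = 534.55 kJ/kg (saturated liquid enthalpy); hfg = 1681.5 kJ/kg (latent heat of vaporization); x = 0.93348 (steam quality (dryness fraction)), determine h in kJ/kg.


h = hf + x * hfg
h = 534.55 + 0.93348 * 1681.5
h = 2104.2 kJ/kg


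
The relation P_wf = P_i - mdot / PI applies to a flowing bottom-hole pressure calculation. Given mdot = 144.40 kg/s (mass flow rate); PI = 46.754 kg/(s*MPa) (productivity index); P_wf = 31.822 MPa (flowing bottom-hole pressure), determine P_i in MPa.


P_i = P_wf + mdot / PI
P_i = 31.822 + 144.40 / 46.754
P_i = 34.911 MPa


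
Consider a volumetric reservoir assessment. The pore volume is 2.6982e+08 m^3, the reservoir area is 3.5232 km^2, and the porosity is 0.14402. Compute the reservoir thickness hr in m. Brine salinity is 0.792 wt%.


hr = Vp / (A * 1e6 * phi)
hr = 2.6982e+08 / (3.5232 * 1e6 * 0.14402)
hr = 531.76 m


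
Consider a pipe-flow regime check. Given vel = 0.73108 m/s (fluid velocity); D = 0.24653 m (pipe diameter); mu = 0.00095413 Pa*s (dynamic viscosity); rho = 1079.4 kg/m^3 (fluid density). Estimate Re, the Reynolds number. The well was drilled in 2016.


Re = rho * vel * D / mu
Re = 1079.4 * 0.73108 * 0.24653 / 0.00095413
Re = 2.0390e+05


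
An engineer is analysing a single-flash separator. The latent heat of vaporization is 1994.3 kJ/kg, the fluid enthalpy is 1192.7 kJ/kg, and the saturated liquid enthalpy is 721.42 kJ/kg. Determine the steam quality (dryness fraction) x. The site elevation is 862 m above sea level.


x = (h - hf) / hfg
x = (1192.7 - 721.42) / 1994.3
x = 0.23631


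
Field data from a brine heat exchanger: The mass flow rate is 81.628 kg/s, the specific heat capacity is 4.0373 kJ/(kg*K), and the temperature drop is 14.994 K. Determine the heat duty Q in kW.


Q = mdot * cp * dT / 1000
Q = 81.628 * 4.0373 * 14.994 / 1000
Q = 4.941374 MW
Convert: 4.941374 MW * 1000.0 = 4941.4 kW
Q = 4941.4 kW


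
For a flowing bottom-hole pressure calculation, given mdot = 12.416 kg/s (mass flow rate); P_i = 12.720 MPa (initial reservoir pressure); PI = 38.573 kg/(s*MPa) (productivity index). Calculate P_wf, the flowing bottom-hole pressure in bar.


P_wf = P_i - mdot / PI
P_wf = 12.720 - 12.416 / 38.573
P_wf = 12.39812 MPa
Convert: 12.39812 MPa * 10.0 = 123.98 bar
P_wf = 123.98 bar


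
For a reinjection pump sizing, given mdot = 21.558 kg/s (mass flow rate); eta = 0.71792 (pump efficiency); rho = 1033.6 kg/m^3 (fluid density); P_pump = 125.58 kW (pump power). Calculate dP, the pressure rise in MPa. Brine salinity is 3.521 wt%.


dP = P_pump * rho * eta / mdot
dP = 125.58 * 1033.6 * 0.71792 / 21.558
dP = 4322.555 kPa
Convert: 4322.555 kPa * 0.001 = 4.3226 MPa
dP = 4.3226 MPa


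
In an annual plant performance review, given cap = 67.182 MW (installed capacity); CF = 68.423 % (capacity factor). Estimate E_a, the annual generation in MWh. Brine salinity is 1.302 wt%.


E_a = CF / 100 * cap * 8760
E_a = 68.423 / 100 * 67.182 * 8760
E_a = 4.0268e+05 MWh


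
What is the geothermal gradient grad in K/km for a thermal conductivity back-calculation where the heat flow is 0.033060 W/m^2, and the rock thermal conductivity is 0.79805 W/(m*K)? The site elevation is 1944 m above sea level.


grad = q / k * 1000
grad = 0.033060 / 0.79805 * 1000
grad = 41.42598 deg C/km
Convert: 41.42598 deg C/km * 1.0 = 41.426 K/km
grad = 41.426 K/km


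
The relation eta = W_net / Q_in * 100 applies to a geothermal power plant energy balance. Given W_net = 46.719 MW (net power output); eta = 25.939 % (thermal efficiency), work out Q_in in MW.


Q_in = W_net / (eta / 100)
Q_in = 46.719 / (25.939 / 100)
Q_in = 180.11 MW


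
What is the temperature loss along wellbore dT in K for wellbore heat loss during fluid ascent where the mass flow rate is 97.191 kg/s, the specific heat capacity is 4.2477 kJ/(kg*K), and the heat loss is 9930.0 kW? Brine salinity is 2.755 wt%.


dT = Q_loss / (mdot * cp)
dT = 9930.0 / (97.191 * 4.2477)
dT = 24.053 K


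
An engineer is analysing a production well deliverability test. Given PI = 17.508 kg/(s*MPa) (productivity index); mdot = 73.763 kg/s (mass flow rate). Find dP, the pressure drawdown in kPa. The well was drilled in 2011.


dP = mdot * 1000 / PI
dP = 73.763 * 1000 / 17.508
dP = 4213.1 kPa


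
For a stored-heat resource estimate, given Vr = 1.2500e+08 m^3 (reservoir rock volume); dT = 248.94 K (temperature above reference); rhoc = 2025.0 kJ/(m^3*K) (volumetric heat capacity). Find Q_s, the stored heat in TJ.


Q_s = Vr * rhoc * dT / 1e12
Q_s = 1.2500e+08 * 2025.0 * 248.94 / 1e12
Q_s = 63.01294 PJ
Convert: 63.01294 PJ * 1000.0 = 63013 TJ
Q_s = 63013 TJ


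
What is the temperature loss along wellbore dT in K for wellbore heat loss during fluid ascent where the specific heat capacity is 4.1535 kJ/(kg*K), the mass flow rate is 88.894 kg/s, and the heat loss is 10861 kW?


dT = Q_loss / (mdot * cp)
dT = 10861 / (88.894 * 4.1535)
dT = 29.416 K


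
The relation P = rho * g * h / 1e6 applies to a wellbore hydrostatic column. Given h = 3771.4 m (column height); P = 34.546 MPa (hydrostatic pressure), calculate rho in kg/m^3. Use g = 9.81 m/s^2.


rho = P * 1e6 / (g * h)
rho = 34.546 * 1e6 / (9.81 * 3771.4)
rho = 933.74 kg/m^3


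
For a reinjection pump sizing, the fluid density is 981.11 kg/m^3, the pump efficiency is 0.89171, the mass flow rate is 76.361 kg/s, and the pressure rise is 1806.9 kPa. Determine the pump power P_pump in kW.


P_pump = mdot * dP / (rho * eta)
P_pump = 76.361 * 1806.9 / (981.11 * 0.89171)
P_pump = 157.71 kW


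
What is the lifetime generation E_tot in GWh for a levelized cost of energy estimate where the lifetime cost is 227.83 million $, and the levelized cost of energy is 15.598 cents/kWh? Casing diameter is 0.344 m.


E_tot = C_tot / LCOE * 100
E_tot = 227.83 / 15.598 * 100
E_tot = 1460.6 GWh


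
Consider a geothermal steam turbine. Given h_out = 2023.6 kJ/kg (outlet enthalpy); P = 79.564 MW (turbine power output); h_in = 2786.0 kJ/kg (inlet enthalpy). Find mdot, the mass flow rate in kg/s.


mdot = P * 1000 / (h_in - h_out)
mdot = 79.564 * 1000 / (2786.0 - 2023.6)
mdot = 104.36 kg/s


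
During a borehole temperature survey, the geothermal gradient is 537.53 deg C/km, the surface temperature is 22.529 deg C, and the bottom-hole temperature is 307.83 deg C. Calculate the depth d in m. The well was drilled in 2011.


d = (T_d - T_surf) / grad * 1000
d = (307.83 - 22.529) / 537.53 * 1000
d = 530.76 m


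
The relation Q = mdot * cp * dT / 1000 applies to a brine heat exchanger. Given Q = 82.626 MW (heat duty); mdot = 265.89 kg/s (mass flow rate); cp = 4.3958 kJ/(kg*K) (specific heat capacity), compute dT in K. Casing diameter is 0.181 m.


dT = Q * 1000 / (mdot * cp)
dT = 82.626 * 1000 / (265.89 * 4.3958)
dT = 70.693 K


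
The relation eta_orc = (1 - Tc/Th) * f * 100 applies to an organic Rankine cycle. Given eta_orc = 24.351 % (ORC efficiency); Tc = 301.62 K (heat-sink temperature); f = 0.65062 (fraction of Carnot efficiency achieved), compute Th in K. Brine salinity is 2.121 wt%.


Th = Tc / (1 - (eta_orc/100)/f)
Th = 301.62 / (1 - (24.351/100)/0.65062)
Th = 482.03 K


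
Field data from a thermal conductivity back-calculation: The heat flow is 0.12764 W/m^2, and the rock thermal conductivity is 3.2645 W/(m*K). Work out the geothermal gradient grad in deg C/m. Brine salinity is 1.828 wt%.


grad = q / k * 1000
grad = 0.12764 / 3.2645 * 1000
grad = 39.09940 deg C/km
Convert: 39.09940 deg C/km * 0.001 = 0.039099 deg C/m
grad = 0.039099 deg C/m


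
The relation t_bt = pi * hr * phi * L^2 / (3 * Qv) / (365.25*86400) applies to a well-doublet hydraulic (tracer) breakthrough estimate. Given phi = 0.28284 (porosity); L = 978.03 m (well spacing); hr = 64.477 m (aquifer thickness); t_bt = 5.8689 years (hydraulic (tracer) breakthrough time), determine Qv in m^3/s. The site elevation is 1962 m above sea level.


Qv = pi*hr*phi*L^2 / (3*t_bt*365.25*86400)
Qv = pi*64.477*0.28284*978.03^2 / (3*5.8689*365.25*86400)
Qv = 0.098632 m^3/s


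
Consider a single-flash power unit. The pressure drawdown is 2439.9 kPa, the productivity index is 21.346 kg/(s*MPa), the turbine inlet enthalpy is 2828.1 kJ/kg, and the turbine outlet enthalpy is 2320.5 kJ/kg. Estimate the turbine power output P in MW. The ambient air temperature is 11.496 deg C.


Step 1: mdot = PI * dP / 1000 = 21.346 * 2439.9 / 1000 = 52.08211 kg/s
Step 2: P = mdot*(h_in - h_out)/1000 = 52.08211*(2828.1 - 2320.5)/1000 = 26.437 MW
P = 26.437 MW


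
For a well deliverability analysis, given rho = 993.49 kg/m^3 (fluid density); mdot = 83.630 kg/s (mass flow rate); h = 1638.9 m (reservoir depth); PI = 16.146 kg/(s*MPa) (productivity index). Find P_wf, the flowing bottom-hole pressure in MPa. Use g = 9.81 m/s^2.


Step 1: P_i = rho*g*h/1e6 = 993.49*9.81*1638.9/1e6 = 15.97294 MPa
Step 2: P_wf = P_i - mdot/PI = 15.97294 - 83.63/16.146 = 10.793 MPa
P_wf = 10.793 MPa


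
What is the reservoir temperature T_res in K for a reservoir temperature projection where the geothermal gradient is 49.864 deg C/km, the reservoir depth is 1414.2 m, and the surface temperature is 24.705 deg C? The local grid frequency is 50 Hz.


T_res = T_surf + grad * d / 1000
T_res = 24.705 + 49.864 * 1414.2 / 1000
T_res = 95.22267 deg C
Convert to K: 95.22267 + 273.15 = 368.37 K
T_res = 368.37 K


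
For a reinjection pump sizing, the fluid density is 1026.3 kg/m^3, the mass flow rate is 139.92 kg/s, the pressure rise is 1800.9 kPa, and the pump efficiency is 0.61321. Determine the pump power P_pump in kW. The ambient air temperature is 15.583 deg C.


P_pump = mdot * dP / (rho * eta)
P_pump = 139.92 * 1800.9 / (1026.3 * 0.61321)
P_pump = 400.39 kW


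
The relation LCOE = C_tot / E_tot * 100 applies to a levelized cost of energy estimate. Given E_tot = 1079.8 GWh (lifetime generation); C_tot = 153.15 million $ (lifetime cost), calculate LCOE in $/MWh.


LCOE = C_tot / E_tot * 100
LCOE = 153.15 / 1079.8 * 100
LCOE = 14.18318 cents/kWh
Convert: 14.18318 cents/kWh * 10.0 = 141.83 $/MWh
LCOE = 141.83 $/MWh


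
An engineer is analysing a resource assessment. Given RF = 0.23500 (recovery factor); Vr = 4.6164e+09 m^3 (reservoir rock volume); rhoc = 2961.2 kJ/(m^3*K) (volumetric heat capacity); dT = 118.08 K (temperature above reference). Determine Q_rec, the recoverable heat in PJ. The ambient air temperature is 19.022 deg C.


Step 1: Q_s = Vr*rhoc*dT/1e12 = 4.6164e+09*2961.2*118.08/1e12 = 1614.163 PJ
Step 2: Q_rec = Q_s * RF = 1614.163 * 0.235 = 379.33 PJ
Q_rec = 379.33 PJ


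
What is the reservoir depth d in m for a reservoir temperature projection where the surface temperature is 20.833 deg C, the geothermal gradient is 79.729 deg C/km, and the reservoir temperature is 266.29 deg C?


d = (T_res - T_surf) / grad * 1000
d = (266.29 - 20.833) / 79.729 * 1000
d = 3078.6 m


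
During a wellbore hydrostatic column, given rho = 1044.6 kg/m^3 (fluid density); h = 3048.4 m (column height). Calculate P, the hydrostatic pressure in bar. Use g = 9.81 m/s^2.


P = rho * g * h / 1e6
P = 1044.6 * 9.81 * 3048.4 / 1e6
P = 31.23856 MPa
Convert: 31.23856 MPa * 10.0 = 312.39 bar
P = 312.39 bar


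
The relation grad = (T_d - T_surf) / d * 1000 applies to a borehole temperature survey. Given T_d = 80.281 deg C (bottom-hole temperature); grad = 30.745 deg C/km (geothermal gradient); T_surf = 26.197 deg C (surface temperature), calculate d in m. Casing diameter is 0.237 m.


d = (T_d - T_surf) / grad * 1000
d = (80.281 - 26.197) / 30.745 * 1000
d = 1759.1 m


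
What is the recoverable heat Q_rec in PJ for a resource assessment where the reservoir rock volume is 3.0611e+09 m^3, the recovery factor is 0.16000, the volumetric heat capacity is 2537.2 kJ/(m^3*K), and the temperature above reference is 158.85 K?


Step 1: Q_s = Vr*rhoc*dT/1e12 = 3.0611e+09*2537.2*158.85/1e12 = 1233.728 PJ
Step 2: Q_rec = Q_s * RF = 1233.728 * 0.16 = 197.40 PJ
Q_rec = 197.40 PJ


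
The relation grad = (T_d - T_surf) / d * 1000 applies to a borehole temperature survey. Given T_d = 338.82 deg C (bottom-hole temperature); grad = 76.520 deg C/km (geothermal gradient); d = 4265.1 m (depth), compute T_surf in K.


T_surf = T_d - grad * d / 1000
T_surf = 338.82 - 76.520 * 4265.1 / 1000
T_surf = 12.45455 deg C
Convert to K: 12.45455 + 273.15 = 285.60 K
T_surf = 285.60 K


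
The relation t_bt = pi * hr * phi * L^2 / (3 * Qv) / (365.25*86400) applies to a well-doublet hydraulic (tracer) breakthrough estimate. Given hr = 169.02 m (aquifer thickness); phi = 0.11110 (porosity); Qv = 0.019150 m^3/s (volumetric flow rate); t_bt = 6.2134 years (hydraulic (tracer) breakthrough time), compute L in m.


L = sqrt(t_bt*365.25*86400*3*Qv / (pi*hr*phi))
L = sqrt(6.2134*365.25*86400*3*0.019150 / (pi*169.02*0.11110))
L = 436.98 m


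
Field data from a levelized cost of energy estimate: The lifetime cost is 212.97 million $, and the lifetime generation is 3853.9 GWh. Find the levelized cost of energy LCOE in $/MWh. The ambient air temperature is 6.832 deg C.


LCOE = C_tot / E_tot * 100
LCOE = 212.97 / 3853.9 * 100
LCOE = 5.526090 cents/kWh
Convert: 5.526090 cents/kWh * 10.0 = 55.261 $/MWh
LCOE = 55.261 $/MWh


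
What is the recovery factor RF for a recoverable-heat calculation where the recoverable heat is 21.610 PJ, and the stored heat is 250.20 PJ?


RF = Q_rec / Q_s
RF = 21.610 / 250.20
RF = 0.086371


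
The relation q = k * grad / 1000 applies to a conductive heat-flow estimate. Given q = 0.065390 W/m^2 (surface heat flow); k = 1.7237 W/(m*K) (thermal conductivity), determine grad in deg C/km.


grad = q * 1000 / k
grad = 0.065390 * 1000 / 1.7237
grad = 37.936 deg C/km


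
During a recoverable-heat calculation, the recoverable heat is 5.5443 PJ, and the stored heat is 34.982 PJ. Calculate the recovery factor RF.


RF = Q_rec / Q_s
RF = 5.5443 / 34.982
RF = 0.15849


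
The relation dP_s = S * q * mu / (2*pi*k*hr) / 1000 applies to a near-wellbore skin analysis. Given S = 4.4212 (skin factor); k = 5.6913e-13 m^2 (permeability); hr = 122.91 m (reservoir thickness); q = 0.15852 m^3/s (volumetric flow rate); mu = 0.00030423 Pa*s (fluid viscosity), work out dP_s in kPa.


dP_s = S * q * mu / (2*pi*k*hr) / 1000
dP_s = 4.4212 * 0.15852 * 0.00030423 / (2*pi*5.6913e-13*122.91) / 1000
dP_s = 485.12 kPa


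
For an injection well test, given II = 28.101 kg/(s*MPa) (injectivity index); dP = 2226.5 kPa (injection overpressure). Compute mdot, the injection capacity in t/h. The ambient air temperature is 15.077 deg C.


mdot = II * dP / 1000
mdot = 28.101 * 2226.5 / 1000
mdot = 62.56688 kg/s
Convert: 62.56688 kg/s * 3.6 = 225.24 t/h
mdot = 225.24 t/h


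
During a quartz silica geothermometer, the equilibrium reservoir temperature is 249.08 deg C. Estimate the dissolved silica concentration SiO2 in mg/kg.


SiO2 = 10^(5.19 - 1309/(T_eq + 273.15))
SiO2 = 10^(5.19 - 1309/(249.08 + 273.15))
SiO2 = 482.44 mg/kg


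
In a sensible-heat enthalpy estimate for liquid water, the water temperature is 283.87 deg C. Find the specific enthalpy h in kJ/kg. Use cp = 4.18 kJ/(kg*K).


h = cp * T
h = 4.18 * 283.87
h = 1186.6 kJ/kg


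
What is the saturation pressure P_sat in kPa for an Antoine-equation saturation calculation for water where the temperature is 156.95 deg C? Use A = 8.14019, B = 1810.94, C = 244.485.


P_sat = 10^(A - B/(C + T)) / 760 * 0.101325
P_sat = 10^(8.14019 - 1810.94/(244.485 + 156.95)) / 760 * 0.101325
P_sat = 0.5674490 MPa
Convert: 0.5674490 MPa * 1000.0 = 567.45 kPa
P_sat = 567.45 kPa


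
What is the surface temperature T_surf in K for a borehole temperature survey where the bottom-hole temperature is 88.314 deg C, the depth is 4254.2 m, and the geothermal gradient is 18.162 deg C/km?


T_surf = T_d - grad * d / 1000
T_surf = 88.314 - 18.162 * 4254.2 / 1000
T_surf = 11.04922 deg C
Convert to K: 11.04922 + 273.15 = 284.20 K
T_surf = 284.20 K


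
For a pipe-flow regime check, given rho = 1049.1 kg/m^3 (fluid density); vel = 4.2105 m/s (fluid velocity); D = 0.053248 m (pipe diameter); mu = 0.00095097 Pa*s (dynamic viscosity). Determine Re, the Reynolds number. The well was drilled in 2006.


Re = rho * vel * D / mu
Re = 1049.1 * 4.2105 * 0.053248 / 0.00095097
Re = 2.4734e+05


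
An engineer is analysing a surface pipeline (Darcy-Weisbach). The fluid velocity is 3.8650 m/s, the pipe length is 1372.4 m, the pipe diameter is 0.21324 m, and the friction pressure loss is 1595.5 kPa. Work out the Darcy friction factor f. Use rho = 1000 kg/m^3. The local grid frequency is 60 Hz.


f = dP*1000 / ((L/D)*(rho*vel^2/2))
f = 1595.5*1000 / ((1372.4/0.21324)*(1000*3.8650^2/2))
f = 0.033191


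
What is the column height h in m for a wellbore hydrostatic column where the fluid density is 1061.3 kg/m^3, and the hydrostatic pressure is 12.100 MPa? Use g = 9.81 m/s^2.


h = P * 1e6 / (g * rho)
h = 12.100 * 1e6 / (9.81 * 1061.3)
h = 1162.2 m


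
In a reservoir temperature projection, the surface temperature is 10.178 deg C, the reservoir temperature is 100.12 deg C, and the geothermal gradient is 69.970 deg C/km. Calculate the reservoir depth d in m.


d = (T_res - T_surf) / grad * 1000
d = (100.12 - 10.178) / 69.970 * 1000
d = 1285.4 m


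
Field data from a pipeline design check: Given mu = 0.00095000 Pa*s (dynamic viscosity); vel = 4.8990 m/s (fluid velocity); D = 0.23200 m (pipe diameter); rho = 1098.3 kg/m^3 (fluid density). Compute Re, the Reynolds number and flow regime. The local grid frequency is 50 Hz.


Step 1: Re = rho*vel*D/mu = 1098.3*4.899*0.232/0.00095 = 1.3140e+06
Step 2: Re = 1.3140e+06 > 4000, so flow is turbulent.
Re = 1.3140e+06 (turbulent)


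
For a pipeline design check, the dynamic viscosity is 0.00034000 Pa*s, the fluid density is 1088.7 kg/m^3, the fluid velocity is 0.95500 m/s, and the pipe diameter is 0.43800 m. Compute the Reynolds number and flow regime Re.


Step 1: Re = rho*vel*D/mu = 1088.7*0.955*0.438/0.00034 = 1.3394e+06
Step 2: Re = 1.3394e+06 > 4000, so flow is turbulent.
Re = 1.3394e+06 (turbulent)


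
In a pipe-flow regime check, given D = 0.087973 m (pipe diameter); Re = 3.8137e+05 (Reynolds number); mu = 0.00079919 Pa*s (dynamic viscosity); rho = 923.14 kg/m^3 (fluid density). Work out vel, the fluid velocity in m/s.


vel = Re * mu / (rho * D)
vel = 3.8137e+05 * 0.00079919 / (923.14 * 0.087973)
vel = 3.7530 m/s


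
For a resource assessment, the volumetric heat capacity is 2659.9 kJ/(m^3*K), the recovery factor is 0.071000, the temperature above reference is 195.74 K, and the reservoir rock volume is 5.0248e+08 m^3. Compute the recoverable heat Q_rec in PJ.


Step 1: Q_s = Vr*rhoc*dT/1e12 = 5.0248e+08*2659.9*195.74/1e12 = 261.6156 PJ
Step 2: Q_rec = Q_s * RF = 261.6156 * 0.071 = 18.575 PJ
Q_rec = 18.575 PJ


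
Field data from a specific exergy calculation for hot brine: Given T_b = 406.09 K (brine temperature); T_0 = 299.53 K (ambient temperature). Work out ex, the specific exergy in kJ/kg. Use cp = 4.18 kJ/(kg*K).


ex = cp * ((T_b - T_0) - T_0 * ln(T_b/T_0))
ex = 4.18 * ((406.09 - 299.53) - 299.53 * ln(406.09/299.53))
ex = 64.351 kJ/kg


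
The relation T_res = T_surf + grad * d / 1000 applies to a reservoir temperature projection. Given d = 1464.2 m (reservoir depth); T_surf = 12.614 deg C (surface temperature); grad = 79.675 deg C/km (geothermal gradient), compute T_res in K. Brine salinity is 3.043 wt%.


T_res = T_surf + grad * d / 1000
T_res = 12.614 + 79.675 * 1464.2 / 1000
T_res = 129.2741 deg C
Convert to K: 129.2741 + 273.15 = 402.42 K
T_res = 402.42 K


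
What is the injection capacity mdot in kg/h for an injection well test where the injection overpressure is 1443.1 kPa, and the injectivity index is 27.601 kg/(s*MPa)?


mdot = II * dP / 1000
mdot = 27.601 * 1443.1 / 1000
mdot = 39.83100 kg/s
Convert: 39.83100 kg/s * 3600.0 = 1.4339e+05 kg/h
mdot = 1.4339e+05 kg/h


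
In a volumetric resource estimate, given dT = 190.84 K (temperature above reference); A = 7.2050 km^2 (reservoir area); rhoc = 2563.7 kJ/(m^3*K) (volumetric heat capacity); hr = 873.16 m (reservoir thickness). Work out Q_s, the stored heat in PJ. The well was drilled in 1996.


Step 1: Vr = A*1e6*hr = 7.205*1e6*873.16 = 6.291118e+09 m^3
Step 2: Q_s = Vr*rhoc*dT/1e12 = 6.291118e+09*2563.7*190.84/1e12 = 3078.0 PJ
Q_s = 3078.0 PJ


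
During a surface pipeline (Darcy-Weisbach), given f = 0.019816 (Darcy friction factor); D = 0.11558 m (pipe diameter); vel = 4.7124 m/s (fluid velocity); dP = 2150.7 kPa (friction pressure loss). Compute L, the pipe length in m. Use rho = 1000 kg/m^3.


L = dP*1000*D / (f*rho*vel^2/2)
L = 2150.7*1000*0.11558 / (0.019816*1000*4.7124^2/2)
L = 1129.8 m


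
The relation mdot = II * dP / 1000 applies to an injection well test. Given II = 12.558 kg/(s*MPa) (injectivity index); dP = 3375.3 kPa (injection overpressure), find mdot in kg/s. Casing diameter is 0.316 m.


mdot = II * dP / 1000
mdot = 12.558 * 3375.3 / 1000
mdot = 42.387 kg/s


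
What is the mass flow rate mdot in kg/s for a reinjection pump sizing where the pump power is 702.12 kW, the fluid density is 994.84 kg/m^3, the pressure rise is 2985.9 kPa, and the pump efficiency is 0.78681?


mdot = P_pump * rho * eta / dP
mdot = 702.12 * 994.84 * 0.78681 / 2985.9
mdot = 184.06 kg/s


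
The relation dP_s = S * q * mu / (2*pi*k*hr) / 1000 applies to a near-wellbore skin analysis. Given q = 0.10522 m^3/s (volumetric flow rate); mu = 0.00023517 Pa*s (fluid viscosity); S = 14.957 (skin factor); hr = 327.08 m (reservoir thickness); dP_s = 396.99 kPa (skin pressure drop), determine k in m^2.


k = S*q*mu / (2*pi*dP_s*1000*hr)
k = 14.957*0.10522*0.00023517 / (2*pi*396.99*1000*327.08)
k = 4.5364e-13 m^2


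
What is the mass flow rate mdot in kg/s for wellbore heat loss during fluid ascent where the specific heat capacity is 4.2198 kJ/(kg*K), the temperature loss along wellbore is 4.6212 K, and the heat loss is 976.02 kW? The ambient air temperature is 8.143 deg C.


mdot = Q_loss / (cp * dT)
mdot = 976.02 / (4.2198 * 4.6212)
mdot = 50.051 kg/s


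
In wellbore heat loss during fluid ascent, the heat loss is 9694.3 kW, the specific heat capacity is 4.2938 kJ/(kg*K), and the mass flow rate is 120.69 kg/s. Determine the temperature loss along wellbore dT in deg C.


dT = Q_loss / (mdot * cp)
dT = 9694.3 / (120.69 * 4.2938)
dT = 18.70697 K
Convert (temperature difference, 1 K = 1 deg C): 18.70697 K = 18.70697 deg C
dT = 18.707 deg C


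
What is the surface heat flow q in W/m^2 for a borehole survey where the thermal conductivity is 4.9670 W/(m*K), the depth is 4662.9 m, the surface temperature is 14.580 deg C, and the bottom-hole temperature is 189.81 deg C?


Step 1: grad = (T_d - T_surf)/d * 1000 = (189.81 - 14.58)/4662.9 * 1000 = 37.57962 deg C/km
Step 2: q = k * grad / 1000 = 4.967 * 37.57962 / 1000 = 0.18666 W/m^2
q = 0.18666 W/m^2


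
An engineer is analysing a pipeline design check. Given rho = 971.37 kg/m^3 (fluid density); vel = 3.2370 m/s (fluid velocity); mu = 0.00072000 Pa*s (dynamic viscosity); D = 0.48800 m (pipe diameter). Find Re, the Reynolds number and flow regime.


Step 1: Re = rho*vel*D/mu = 971.37*3.237*0.488/0.00072 = 2.1312e+06
Step 2: Re = 2.1312e+06 > 4000, so flow is turbulent.
Re = 2.1312e+06 (turbulent)


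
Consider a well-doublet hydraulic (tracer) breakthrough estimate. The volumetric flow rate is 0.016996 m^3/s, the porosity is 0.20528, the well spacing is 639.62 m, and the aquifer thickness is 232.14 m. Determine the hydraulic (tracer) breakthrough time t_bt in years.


t_bt = pi * hr * phi * L^2 / (3 * Qv) / (365.25*86400)
t_bt = pi * 232.14 * 0.20528 * 639.62^2 / (3 * 0.016996) / (365.25*86400)
t_bt = 38.064 years


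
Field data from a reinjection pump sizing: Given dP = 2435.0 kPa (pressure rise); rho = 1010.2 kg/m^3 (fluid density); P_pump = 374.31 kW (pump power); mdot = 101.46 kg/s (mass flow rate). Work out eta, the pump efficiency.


eta = mdot * dP / (rho * P_pump)
eta = 101.46 * 2435.0 / (1010.2 * 374.31)
eta = 0.65336


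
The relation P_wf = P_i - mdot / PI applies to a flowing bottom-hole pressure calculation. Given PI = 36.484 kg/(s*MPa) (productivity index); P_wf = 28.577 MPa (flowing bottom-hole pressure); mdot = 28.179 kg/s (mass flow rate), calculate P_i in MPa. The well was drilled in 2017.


P_i = P_wf + mdot / PI
P_i = 28.577 + 28.179 / 36.484
P_i = 29.349 MPa


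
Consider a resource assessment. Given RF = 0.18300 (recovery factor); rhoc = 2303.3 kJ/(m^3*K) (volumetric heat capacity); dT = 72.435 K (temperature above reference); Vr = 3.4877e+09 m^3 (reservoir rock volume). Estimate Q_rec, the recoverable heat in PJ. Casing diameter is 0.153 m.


Step 1: Q_s = Vr*rhoc*dT/1e12 = 3.4877e+09*2303.3*72.435/1e12 = 581.8862 PJ
Step 2: Q_rec = Q_s * RF = 581.8862 * 0.183 = 106.49 PJ
Q_rec = 106.49 PJ


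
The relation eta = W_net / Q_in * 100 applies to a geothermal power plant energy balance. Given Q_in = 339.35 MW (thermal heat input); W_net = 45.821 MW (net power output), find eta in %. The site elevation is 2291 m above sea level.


eta = W_net / Q_in * 100
eta = 45.821 / 339.35 * 100
eta = 13.503 %


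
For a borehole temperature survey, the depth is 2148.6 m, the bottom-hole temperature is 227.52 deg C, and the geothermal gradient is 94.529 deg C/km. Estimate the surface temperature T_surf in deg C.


T_surf = T_d - grad * d / 1000
T_surf = 227.52 - 94.529 * 2148.6 / 1000
T_surf = 24.415 deg C


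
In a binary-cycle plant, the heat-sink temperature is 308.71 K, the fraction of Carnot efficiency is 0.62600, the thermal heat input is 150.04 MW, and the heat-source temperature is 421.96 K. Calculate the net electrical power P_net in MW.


Step 1: eta = (1 - Tc/Th)*f = (1 - 308.71/421.96)*0.626 = 0.1680124
Step 2: P_net = eta * Q_in = 0.1680124 * 150.04 = 25.209 MW
P_net = 25.209 MW


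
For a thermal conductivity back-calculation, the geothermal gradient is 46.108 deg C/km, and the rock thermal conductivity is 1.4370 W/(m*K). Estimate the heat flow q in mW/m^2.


q = k * grad / 1000
q = 1.4370 * 46.108 / 1000
q = 0.06625720 W/m^2
Convert: 0.06625720 W/m^2 * 1000.0 = 66.257 mW/m^2
q = 66.257 mW/m^2


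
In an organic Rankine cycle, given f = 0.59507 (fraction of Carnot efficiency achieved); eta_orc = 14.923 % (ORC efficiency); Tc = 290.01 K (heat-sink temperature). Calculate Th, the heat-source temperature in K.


Th = Tc / (1 - (eta_orc/100)/f)
Th = 290.01 / (1 - (14.923/100)/0.59507)
Th = 387.08 K


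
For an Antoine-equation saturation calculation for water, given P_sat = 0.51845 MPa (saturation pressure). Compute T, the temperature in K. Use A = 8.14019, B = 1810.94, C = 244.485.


T = B / (A - log10(P_sat * 760 / 0.101325)) - C
T = 1810.94 / (8.14019 - log10(0.51845 * 760 / 0.101325)) - 244.485
T = 153.4900 deg C
Convert to K: 153.4900 + 273.15 = 426.64 K
T = 426.64 K


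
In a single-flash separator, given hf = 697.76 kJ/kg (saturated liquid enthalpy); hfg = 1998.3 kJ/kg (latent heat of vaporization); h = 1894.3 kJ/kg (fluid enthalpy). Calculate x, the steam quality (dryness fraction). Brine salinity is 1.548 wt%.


x = (h - hf) / hfg
x = (1894.3 - 697.76) / 1998.3
x = 0.59878


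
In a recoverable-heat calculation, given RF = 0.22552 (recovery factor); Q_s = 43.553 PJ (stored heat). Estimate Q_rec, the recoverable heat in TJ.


Q_rec = Q_s * RF
Q_rec = 43.553 * 0.22552
Q_rec = 9.822073 PJ
Convert: 9.822073 PJ * 1000.0 = 9822.1 TJ
Q_rec = 9822.1 TJ


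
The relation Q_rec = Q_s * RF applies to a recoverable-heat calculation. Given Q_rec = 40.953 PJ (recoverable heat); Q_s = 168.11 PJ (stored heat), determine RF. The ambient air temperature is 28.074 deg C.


RF = Q_rec / Q_s
RF = 40.953 / 168.11
RF = 0.24361


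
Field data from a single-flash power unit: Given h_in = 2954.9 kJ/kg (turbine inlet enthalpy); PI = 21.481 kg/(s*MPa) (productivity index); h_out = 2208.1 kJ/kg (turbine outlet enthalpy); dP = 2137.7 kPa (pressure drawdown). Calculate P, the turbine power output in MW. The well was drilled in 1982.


Step 1: mdot = PI * dP / 1000 = 21.481 * 2137.7 / 1000 = 45.91993 kg/s
Step 2: P = mdot*(h_in - h_out)/1000 = 45.91993*(2954.9 - 2208.1)/1000 = 34.293 MW
P = 34.293 MW


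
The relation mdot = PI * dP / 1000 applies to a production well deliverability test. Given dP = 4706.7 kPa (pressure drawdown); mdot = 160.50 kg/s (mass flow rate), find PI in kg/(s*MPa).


PI = mdot * 1000 / dP
PI = 160.50 * 1000 / 4706.7
PI = 34.100 kg/(s*MPa)


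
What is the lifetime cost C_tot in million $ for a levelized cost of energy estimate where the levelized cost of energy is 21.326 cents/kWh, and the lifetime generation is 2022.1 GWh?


C_tot = LCOE / 100 * E_tot
C_tot = 21.326 / 100 * 2022.1
C_tot = 431.23 million $


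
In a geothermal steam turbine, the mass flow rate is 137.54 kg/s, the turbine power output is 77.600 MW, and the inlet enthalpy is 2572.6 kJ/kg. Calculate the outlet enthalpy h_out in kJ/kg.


h_out = h_in - P * 1000 / mdot
h_out = 2572.6 - 77.600 * 1000 / 137.54
h_out = 2008.4 kJ/kg


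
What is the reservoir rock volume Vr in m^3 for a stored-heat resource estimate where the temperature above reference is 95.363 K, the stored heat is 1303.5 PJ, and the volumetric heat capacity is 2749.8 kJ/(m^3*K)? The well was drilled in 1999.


Vr = Q_s * 1e12 / (rhoc * dT)
Vr = 1303.5 * 1e12 / (2749.8 * 95.363)
Vr = 4.9708e+09 m^3


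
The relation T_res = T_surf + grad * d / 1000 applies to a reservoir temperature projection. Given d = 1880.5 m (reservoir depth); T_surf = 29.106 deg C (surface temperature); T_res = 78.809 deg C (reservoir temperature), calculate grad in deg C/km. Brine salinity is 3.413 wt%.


grad = (T_res - T_surf) / d * 1000
grad = (78.809 - 29.106) / 1880.5 * 1000
grad = 26.431 deg C/km


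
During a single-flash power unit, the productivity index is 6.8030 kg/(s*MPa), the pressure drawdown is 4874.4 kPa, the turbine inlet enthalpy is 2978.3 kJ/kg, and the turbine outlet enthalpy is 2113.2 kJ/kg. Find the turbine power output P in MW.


Step 1: mdot = PI * dP / 1000 = 6.803 * 4874.4 / 1000 = 33.16054 kg/s
Step 2: P = mdot*(h_in - h_out)/1000 = 33.16054*(2978.3 - 2113.2)/1000 = 28.687 MW
P = 28.687 MW


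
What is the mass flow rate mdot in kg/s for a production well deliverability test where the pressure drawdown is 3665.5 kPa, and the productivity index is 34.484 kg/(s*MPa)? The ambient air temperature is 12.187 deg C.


mdot = PI * dP / 1000
mdot = 34.484 * 3665.5 / 1000
mdot = 126.40 kg/s
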